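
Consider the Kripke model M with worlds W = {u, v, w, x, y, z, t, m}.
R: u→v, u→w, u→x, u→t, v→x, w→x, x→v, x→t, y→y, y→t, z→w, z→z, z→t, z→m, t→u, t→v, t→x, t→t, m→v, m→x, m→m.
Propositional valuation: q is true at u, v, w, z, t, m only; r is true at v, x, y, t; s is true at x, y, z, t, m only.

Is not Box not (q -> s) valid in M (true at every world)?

Let φ = not Box not (q -> s). Evaluate φ at each world:
  u (successors {v, w, x, t}): φ is true.
  v (successors {x}): φ is true.
  w (successors {x}): φ is true.
  x (successors {v, t}): φ is true.
  y (successors {y, t}): φ is true.
  z (successors {w, z, t, m}): φ is true.
  t (successors {u, v, x, t}): φ is true.
  m (successors {v, x, m}): φ is true.
For instance, at z:
  At z: Box not (q -> s) is false, so not Box not (q -> s) is true.
    At z: Box not (q -> s) requires not (q -> s) at every successor {w, z, t, m}.
      not (q -> s) fails at z, so Box not (q -> s) is false at z.

Yes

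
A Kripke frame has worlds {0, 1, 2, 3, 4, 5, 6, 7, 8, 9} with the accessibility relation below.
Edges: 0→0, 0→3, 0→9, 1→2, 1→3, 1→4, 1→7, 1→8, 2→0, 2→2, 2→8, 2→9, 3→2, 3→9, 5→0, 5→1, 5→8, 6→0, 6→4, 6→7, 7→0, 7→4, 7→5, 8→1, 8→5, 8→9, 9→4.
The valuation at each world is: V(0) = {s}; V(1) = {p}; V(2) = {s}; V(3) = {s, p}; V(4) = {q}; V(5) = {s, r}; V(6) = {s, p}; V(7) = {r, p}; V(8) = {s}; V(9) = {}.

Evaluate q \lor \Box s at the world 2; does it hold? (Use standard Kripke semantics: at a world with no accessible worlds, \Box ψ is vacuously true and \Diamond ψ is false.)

At 2: q is false, \Box s is false, so q \lor \Box s is false.
  At 2: \Box s requires s at every successor {0, 2, 8, 9}.
    s fails at 9, so \Box s is false at 2.

No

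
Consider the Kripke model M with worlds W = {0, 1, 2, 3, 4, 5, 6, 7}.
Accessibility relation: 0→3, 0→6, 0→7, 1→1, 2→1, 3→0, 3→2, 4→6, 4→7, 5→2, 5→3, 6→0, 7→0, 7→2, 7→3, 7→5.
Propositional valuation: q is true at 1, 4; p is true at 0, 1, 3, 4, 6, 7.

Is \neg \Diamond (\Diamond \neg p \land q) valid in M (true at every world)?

Yes

Let φ = \neg \Diamond (\Diamond \neg p \land q). Evaluate φ at each world:
  0 (successors {3, 6, 7}): φ is true.
  1 (successors {1}): φ is true.
  2 (successors {1}): φ is true.
  3 (successors {0, 2}): φ is true.
  4 (successors {6, 7}): φ is true.
  5 (successors {2, 3}): φ is true.
  6 (successors {0}): φ is true.
  7 (successors {0, 2, 3, 5}): φ is true.
For instance, at 1:
  At 1: \Diamond (\Diamond \neg p \land q) is false, so \neg \Diamond (\Diamond \neg p \land q) is true.
    At 1: \Diamond (\Diamond \neg p \land q) requires \Diamond \neg p \land q at some successor in {1}.
      At 1: \Diamond \neg p \land q is false.
    So \Diamond (\Diamond \neg p \land q) is false at 1.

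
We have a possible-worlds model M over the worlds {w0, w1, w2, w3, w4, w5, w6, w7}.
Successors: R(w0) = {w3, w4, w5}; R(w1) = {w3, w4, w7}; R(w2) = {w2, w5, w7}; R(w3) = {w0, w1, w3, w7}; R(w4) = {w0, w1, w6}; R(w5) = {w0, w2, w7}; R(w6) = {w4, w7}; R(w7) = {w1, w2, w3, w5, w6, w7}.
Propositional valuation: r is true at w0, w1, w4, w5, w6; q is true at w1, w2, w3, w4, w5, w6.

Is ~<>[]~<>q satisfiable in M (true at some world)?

Yes

Let φ = ~<>[]~<>q. Evaluate φ at each world:
  w0 (successors {w3, w4, w5}): φ is true.
  w1 (successors {w3, w4, w7}): φ is true.
  w2 (successors {w2, w5, w7}): φ is true.
  w3 (successors {w0, w1, w3, w7}): φ is true.
  w4 (successors {w0, w1, w6}): φ is true.
  w5 (successors {w0, w2, w7}): φ is true.
  w6 (successors {w4, w7}): φ is true.
  w7 (successors {w1, w2, w3, w5, w6, w7}): φ is true.
Detail at w0 (witness):
  At w0: <>[]~<>q is false, so ~<>[]~<>q is true.
    At w0: <>[]~<>q requires []~<>q at some successor in {w3, w4, w5}.
      At w3: []~<>q is false.
      At w4: []~<>q is false.
      At w5: []~<>q is false.
    So <>[]~<>q is false at w0.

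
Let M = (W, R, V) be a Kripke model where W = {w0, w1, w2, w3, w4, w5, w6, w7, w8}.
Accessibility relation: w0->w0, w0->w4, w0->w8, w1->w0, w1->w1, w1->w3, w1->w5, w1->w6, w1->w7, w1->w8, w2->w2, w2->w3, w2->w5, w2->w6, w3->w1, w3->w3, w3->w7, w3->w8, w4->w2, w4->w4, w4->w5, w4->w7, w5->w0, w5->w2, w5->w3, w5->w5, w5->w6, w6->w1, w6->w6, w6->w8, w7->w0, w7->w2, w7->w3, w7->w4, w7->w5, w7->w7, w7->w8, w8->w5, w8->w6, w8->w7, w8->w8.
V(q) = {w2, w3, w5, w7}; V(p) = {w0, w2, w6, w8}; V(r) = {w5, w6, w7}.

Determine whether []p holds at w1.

No

At w1: []p requires p at every successor {w0, w1, w3, w5, w6, w7, w8}.
  p fails at w1, so []p is false at w1.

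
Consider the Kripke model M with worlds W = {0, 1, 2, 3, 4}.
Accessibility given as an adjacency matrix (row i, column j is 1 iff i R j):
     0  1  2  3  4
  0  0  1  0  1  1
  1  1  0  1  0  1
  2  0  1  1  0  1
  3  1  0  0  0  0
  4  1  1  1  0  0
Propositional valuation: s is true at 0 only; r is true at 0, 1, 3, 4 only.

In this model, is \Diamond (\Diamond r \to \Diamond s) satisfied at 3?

At 3: \Diamond (\Diamond r \to \Diamond s) requires \Diamond r \to \Diamond s at some successor in {0}.
  At 0: \Diamond r \to \Diamond s is false.
So \Diamond (\Diamond r \to \Diamond s) is false at 3.

No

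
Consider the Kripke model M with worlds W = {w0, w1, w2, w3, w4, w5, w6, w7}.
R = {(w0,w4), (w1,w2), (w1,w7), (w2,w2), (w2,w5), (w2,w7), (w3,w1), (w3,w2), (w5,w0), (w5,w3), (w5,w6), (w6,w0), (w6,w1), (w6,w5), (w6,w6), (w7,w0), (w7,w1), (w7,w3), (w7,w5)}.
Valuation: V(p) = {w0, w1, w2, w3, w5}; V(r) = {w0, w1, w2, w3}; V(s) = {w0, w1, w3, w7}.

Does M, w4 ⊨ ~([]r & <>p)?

Yes

At w4: []r & <>p is false, so ~([]r & <>p) is true.
  At w4: []r is true, <>p is false, so []r & <>p is false.
    At w4: no accessible worlds, so []r holds vacuously.
    At w4: no accessible worlds, so <>p is false.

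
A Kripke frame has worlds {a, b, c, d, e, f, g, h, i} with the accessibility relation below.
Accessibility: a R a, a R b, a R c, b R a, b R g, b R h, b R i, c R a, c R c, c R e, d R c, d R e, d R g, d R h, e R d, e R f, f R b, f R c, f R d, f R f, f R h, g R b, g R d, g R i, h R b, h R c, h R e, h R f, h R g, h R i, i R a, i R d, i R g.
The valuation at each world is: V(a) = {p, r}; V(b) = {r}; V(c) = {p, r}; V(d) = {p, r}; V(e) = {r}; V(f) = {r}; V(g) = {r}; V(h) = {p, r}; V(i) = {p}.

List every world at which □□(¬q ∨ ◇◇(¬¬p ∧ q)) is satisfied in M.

Let φ = □□(¬q ∨ ◇◇(¬¬p ∧ q)). Evaluate φ at each world:
  a (successors {a, b, c}): φ is true.
  b (successors {a, g, h, i}): φ is true.
  c (successors {a, c, e}): φ is true.
  d (successors {c, e, g, h}): φ is true.
  e (successors {d, f}): φ is true.
  f (successors {b, c, d, f, h}): φ is true.
  g (successors {b, d, i}): φ is true.
  h (successors {b, c, e, f, g, i}): φ is true.
  i (successors {a, d, g}): φ is true.
For instance, at g:
  At g: □□(¬q ∨ ◇◇(¬¬p ∧ q)) requires □(¬q ∨ ◇◇(¬¬p ∧ q)) at every successor {b, d, i}.
      At b: □(¬q ∨ ◇◇(¬¬p ∧ q)) requires ¬q ∨ ◇◇(¬¬p ∧ q) at every successor {a, g, h, i}.
        At a: ¬q ∨ ◇◇(¬¬p ∧ q) is true.
        At g: ¬q ∨ ◇◇(¬¬p ∧ q) is true.
        At h: ¬q ∨ ◇◇(¬¬p ∧ q) is true.
        At i: ¬q ∨ ◇◇(¬¬p ∧ q) is true.
      So □(¬q ∨ ◇◇(¬¬p ∧ q)) is true at b.
      At d: □(¬q ∨ ◇◇(¬¬p ∧ q)) requires ¬q ∨ ◇◇(¬¬p ∧ q) at every successor {c, e, g, h}.
        At c: ¬q ∨ ◇◇(¬¬p ∧ q) is true.
        At e: ¬q ∨ ◇◇(¬¬p ∧ q) is true.
        At g: ¬q ∨ ◇◇(¬¬p ∧ q) is true.
        At h: ¬q ∨ ◇◇(¬¬p ∧ q) is true.
      So □(¬q ∨ ◇◇(¬¬p ∧ q)) is true at d.
      At i: □(¬q ∨ ◇◇(¬¬p ∧ q)) requires ¬q ∨ ◇◇(¬¬p ∧ q) at every successor {a, d, g}.
        At a: ¬q ∨ ◇◇(¬¬p ∧ q) is true.
        At d: ¬q ∨ ◇◇(¬¬p ∧ q) is true.
        At g: ¬q ∨ ◇◇(¬¬p ∧ q) is true.
      So □(¬q ∨ ◇◇(¬¬p ∧ q)) is true at i.
  So □□(¬q ∨ ◇◇(¬¬p ∧ q)) is true at g.
Satisfying worlds: {a, b, c, d, e, f, g, h, i}

a, b, c, d, e, f, g, h, i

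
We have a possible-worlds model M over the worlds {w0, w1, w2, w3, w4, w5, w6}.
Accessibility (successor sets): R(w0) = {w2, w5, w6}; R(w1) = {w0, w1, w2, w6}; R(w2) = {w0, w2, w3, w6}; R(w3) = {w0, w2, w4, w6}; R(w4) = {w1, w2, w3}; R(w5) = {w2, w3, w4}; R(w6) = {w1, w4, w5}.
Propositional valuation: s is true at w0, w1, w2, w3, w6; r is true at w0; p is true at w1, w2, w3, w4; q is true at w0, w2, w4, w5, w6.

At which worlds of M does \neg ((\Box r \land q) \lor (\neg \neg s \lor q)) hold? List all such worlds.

none

Recall that \Box ψ holds at a world iff ψ holds at every accessible world, and \Diamond ψ holds iff ψ holds at some accessible world.
Let φ = \neg ((\Box r \land q) \lor (\neg \neg s \lor q)). Evaluate φ at each world:
  w0 (successors {w2, w5, w6}): φ is false.
  w1 (successors {w0, w1, w2, w6}): φ is false.
  w2 (successors {w0, w2, w3, w6}): φ is false.
  w3 (successors {w0, w2, w4, w6}): φ is false.
  w4 (successors {w1, w2, w3}): φ is false.
  w5 (successors {w2, w3, w4}): φ is false.
  w6 (successors {w1, w4, w5}): φ is false.
For instance, at w0:
  At w0: (\Box r \land q) \lor (\neg \neg s \lor q) is true, so \neg ((\Box r \land q) \lor (\neg \neg s \lor q)) is false.
    At w0: \Box r \land q is false, \neg \neg s \lor q is true, so (\Box r \land q) \lor (\neg \neg s \lor q) is true.
      At w0: \Box r is false, q is true, so \Box r \land q is false.
Satisfying worlds: none.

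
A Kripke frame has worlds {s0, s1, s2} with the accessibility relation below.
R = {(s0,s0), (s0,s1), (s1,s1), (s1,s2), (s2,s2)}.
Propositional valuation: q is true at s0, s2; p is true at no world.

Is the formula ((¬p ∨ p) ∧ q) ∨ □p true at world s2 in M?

Yes

At s2: (¬p ∨ p) ∧ q is true, □p is false, so ((¬p ∨ p) ∧ q) ∨ □p is true.
  At s2: □p requires p at every successor {s2}.
    p fails at s2, so □p is false at s2.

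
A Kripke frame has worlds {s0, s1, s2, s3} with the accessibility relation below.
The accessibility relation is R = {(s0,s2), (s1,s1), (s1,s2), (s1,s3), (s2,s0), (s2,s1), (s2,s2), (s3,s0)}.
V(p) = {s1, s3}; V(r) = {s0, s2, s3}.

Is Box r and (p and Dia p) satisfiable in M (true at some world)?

Recall that Box ψ holds at a world iff ψ holds at every accessible world, and Dia ψ holds iff ψ holds at some accessible world.
Let φ = Box r and (p and Dia p). Evaluate φ at each world:
  s0 (successors {s2}): φ is false.
  s1 (successors {s1, s2, s3}): φ is false.
  s2 (successors {s0, s1, s2}): φ is false.
  s3 (successors {s0}): φ is false.
For instance, at s2:
  At s2: Box r is false, p and Dia p is false, so Box r and (p and Dia p) is false.
    At s2: Box r requires r at every successor {s0, s1, s2}.
      r fails at s1, so Box r is false at s2.
    At s2: p is false, Dia p is true, so p and Dia p is false.
      At s2: Dia p requires p at some successor in {s0, s1, s2}.
        p holds at s1, so Dia p is true at s2.

No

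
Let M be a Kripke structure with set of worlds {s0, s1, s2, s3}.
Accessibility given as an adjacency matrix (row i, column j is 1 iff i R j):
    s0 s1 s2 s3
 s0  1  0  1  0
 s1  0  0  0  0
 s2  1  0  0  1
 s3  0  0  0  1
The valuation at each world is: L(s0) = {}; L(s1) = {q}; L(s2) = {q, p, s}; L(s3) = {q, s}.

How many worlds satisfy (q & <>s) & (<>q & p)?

1

Let φ = (q & <>s) & (<>q & p). Evaluate φ at each world:
  s0 (successors {s0, s2}): φ is false.
  s1 (successors ∅): φ is false.
  s2 (successors {s0, s3}): φ is true.
  s3 (successors {s3}): φ is false.
For instance, at s2:
  At s2: q & <>s is true, <>q & p is true, so (q & <>s) & (<>q & p) is true.
    At s2: q is true, <>s is true, so q & <>s is true.
      At s2: <>s requires s at some successor in {s0, s3}.
        s holds at s3, so <>s is true at s2.
    At s2: <>q is true, p is true, so <>q & p is true.
      At s2: <>q requires q at some successor in {s0, s3}.
        q holds at s3, so <>q is true at s2.
Satisfying worlds: {s2}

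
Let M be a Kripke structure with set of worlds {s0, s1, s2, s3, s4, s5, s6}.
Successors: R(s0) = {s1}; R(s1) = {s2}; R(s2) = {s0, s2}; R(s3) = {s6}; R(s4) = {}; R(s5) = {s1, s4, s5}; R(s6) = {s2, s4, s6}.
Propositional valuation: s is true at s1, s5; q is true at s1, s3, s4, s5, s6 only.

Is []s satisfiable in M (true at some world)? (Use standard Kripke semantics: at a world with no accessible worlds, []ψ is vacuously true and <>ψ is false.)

Recall that []ψ holds at a world iff ψ holds at every accessible world, and <>ψ holds iff ψ holds at some accessible world.
Let φ = []s. Evaluate φ at each world:
  s0 (successors {s1}): φ is true.
  s1 (successors {s2}): φ is false.
  s2 (successors {s0, s2}): φ is false.
  s3 (successors {s6}): φ is false.
  s4 (successors ∅): φ is true.
  s5 (successors {s1, s4, s5}): φ is false.
  s6 (successors {s2, s4, s6}): φ is false.
Detail at s0 (witness):
  At s0: []s requires s at every successor {s1}.
    At s1: s is true.
  So []s is true at s0.

Yes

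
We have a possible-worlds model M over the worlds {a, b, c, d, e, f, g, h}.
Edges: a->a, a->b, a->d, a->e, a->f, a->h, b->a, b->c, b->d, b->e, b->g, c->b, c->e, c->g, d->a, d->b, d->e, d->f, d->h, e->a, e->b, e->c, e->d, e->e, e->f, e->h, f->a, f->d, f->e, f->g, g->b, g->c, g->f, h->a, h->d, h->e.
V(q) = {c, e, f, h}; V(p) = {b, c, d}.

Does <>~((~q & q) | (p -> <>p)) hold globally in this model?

Let φ = <>~((~q & q) | (p -> <>p)). Evaluate φ at each world:
  a (successors {a, b, d, e, f, h}): φ is false.
  b (successors {a, c, d, e, g}): φ is false.
  c (successors {b, e, g}): φ is false.
  d (successors {a, b, e, f, h}): φ is false.
  e (successors {a, b, c, d, e, f, h}): φ is false.
  f (successors {a, d, e, g}): φ is false.
  g (successors {b, c, f}): φ is false.
  h (successors {a, d, e}): φ is false.
Detail at a (counterexample):
  At a: <>~((~q & q) | (p -> <>p)) requires ~((~q & q) | (p -> <>p)) at some successor in {a, b, d, e, f, h}.
    At a: ~((~q & q) | (p -> <>p)) is false.
    At b: ~((~q & q) | (p -> <>p)) is false.
    At d: ~((~q & q) | (p -> <>p)) is false.
    At e: ~((~q & q) | (p -> <>p)) is false.
    At f: ~((~q & q) | (p -> <>p)) is false.
    At h: ~((~q & q) | (p -> <>p)) is false.
  So <>~((~q & q) | (p -> <>p)) is false at a.

No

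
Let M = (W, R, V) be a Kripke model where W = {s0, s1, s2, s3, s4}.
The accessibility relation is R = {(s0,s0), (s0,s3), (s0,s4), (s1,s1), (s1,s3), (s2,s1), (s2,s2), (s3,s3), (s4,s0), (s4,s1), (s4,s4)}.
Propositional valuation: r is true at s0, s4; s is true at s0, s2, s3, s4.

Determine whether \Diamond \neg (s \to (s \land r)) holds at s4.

No

Recall that \Diamond ψ holds at a world iff ψ holds at some accessible world.
At s4: \Diamond \neg (s \to (s \land r)) requires \neg (s \to (s \land r)) at some successor in {s0, s1, s4}.
  At s0: \neg (s \to (s \land r)) is false.
  At s1: \neg (s \to (s \land r)) is false.
  At s4: \neg (s \to (s \land r)) is false.
So \Diamond \neg (s \to (s \land r)) is false at s4.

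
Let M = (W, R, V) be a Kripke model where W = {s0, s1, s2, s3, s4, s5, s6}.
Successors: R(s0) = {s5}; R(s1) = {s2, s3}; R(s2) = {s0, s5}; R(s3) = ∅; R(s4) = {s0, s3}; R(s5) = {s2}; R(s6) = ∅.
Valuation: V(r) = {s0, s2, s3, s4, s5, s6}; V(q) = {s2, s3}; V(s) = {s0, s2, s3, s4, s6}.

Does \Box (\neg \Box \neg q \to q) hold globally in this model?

No

Let φ = \Box (\neg \Box \neg q \to q). Evaluate φ at each world:
  s0 (successors {s5}): φ is false.
  s1 (successors {s2, s3}): φ is true.
  s2 (successors {s0, s5}): φ is false.
  s3 (successors ∅): φ is true.
  s4 (successors {s0, s3}): φ is true.
  s5 (successors {s2}): φ is true.
  s6 (successors ∅): φ is true.
Detail at s0 (counterexample):
  At s0: \Box (\neg \Box \neg q \to q) requires \neg \Box \neg q \to q at every successor {s5}.
    \neg \Box \neg q \to q fails at s5, so \Box (\neg \Box \neg q \to q) is false at s0.
      At s5: \neg \Box \neg q is true, q is false, so \neg \Box \neg q \to q is false.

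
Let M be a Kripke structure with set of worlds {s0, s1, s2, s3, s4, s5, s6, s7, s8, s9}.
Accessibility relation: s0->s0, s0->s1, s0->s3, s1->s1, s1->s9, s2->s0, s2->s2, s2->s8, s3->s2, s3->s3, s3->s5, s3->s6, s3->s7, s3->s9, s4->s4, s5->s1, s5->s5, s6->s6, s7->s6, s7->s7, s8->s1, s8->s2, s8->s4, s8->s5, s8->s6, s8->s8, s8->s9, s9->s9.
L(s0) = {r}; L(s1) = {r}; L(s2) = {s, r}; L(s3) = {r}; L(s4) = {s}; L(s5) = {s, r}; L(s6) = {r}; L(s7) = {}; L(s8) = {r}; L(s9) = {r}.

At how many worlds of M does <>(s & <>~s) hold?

4

Let φ = <>(s & <>~s). Evaluate φ at each world:
  s0 (successors {s0, s1, s3}): φ is false.
  s1 (successors {s1, s9}): φ is false.
  s2 (successors {s0, s2, s8}): φ is true.
  s3 (successors {s2, s3, s5, s6, s7, s9}): φ is true.
  s4 (successors {s4}): φ is false.
  s5 (successors {s1, s5}): φ is true.
  s6 (successors {s6}): φ is false.
  s7 (successors {s6, s7}): φ is false.
  s8 (successors {s1, s2, s4, s5, s6, s8, s9}): φ is true.
  s9 (successors {s9}): φ is false.
For instance, at s7:
  At s7: <>(s & <>~s) requires s & <>~s at some successor in {s6, s7}.
    At s6: s & <>~s is false.
    At s7: s & <>~s is false.
  So <>(s & <>~s) is false at s7.
Satisfying worlds: {s2, s3, s5, s8}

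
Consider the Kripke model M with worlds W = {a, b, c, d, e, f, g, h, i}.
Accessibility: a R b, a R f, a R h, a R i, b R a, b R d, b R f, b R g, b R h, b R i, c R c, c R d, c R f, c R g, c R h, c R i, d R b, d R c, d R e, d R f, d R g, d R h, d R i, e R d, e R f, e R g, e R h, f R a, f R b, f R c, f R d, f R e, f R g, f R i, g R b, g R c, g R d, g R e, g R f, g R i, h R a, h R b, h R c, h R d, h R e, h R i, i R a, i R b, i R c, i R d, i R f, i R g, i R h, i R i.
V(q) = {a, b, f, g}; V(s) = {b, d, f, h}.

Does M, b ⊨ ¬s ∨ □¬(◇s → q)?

At b: ¬s is false, □¬(◇s → q) is false, so ¬s ∨ □¬(◇s → q) is false.
  At b: □¬(◇s → q) requires ¬(◇s → q) at every successor {a, d, f, g, h, i}.
    ¬(◇s → q) fails at a, so □¬(◇s → q) is false at b.
      At a: ◇s → q is true, so ¬(◇s → q) is false.

No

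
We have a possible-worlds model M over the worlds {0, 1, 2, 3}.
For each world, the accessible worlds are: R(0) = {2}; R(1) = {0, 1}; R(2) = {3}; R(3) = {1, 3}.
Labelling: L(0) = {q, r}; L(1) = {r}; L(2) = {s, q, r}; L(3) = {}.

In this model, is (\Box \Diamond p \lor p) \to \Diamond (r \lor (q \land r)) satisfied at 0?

Yes

Recall that \Box ψ holds at a world iff ψ holds at every accessible world, and \Diamond ψ holds iff ψ holds at some accessible world.
At 0: \Box \Diamond p \lor p is false, \Diamond (r \lor (q \land r)) is true, so (\Box \Diamond p \lor p) \to \Diamond (r \lor (q \land r)) is true.
  At 0: \Box \Diamond p is false, p is false, so \Box \Diamond p \lor p is false.
    At 0: \Box \Diamond p requires \Diamond p at every successor {2}.
      \Diamond p fails at 2, so \Box \Diamond p is false at 0.
  At 0: \Diamond (r \lor (q \land r)) requires r \lor (q \land r) at some successor in {2}.
    r \lor (q \land r) holds at 2, so \Diamond (r \lor (q \land r)) is true at 0.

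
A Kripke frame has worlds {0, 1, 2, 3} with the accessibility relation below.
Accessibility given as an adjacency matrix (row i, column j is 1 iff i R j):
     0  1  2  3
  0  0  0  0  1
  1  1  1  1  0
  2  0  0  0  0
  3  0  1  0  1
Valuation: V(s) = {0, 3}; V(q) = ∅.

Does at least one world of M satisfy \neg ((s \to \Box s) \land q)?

Recall that \Box ψ holds at a world iff ψ holds at every accessible world, and \Diamond ψ holds iff ψ holds at some accessible world.
Let φ = \neg ((s \to \Box s) \land q). Evaluate φ at each world:
  0 (successors {3}): φ is true.
  1 (successors {0, 1, 2}): φ is true.
  2 (successors ∅): φ is true.
  3 (successors {1, 3}): φ is true.
Detail at 0 (witness):
  At 0: (s \to \Box s) \land q is false, so \neg ((s \to \Box s) \land q) is true.
    At 0: s \to \Box s is true, q is false, so (s \to \Box s) \land q is false.
      At 0: s is true, \Box s is true, so s \to \Box s is true.

Yes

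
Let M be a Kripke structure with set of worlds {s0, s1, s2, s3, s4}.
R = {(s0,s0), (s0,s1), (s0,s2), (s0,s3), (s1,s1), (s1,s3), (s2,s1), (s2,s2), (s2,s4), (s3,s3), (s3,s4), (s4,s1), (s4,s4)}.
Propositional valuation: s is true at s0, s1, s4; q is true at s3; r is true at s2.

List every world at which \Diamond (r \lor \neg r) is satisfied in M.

s0, s1, s2, s3, s4

Recall that \Diamond ψ holds at a world iff ψ holds at some accessible world.
Let φ = \Diamond (r \lor \neg r). Evaluate φ at each world:
  s0 (successors {s0, s1, s2, s3}): φ is true.
  s1 (successors {s1, s3}): φ is true.
  s2 (successors {s1, s2, s4}): φ is true.
  s3 (successors {s3, s4}): φ is true.
  s4 (successors {s1, s4}): φ is true.
For instance, at s0:
  At s0: \Diamond (r \lor \neg r) requires r \lor \neg r at some successor in {s0, s1, s2, s3}.
    r \lor \neg r holds at s0, so \Diamond (r \lor \neg r) is true at s0.
Satisfying worlds: {s0, s1, s2, s3, s4}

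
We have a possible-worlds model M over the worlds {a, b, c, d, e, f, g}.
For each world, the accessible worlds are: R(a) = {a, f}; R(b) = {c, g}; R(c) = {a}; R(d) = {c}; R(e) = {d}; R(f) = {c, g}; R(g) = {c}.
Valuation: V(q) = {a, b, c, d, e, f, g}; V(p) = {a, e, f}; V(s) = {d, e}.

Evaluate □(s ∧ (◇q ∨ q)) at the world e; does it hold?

Yes

At e: □(s ∧ (◇q ∨ q)) requires s ∧ (◇q ∨ q) at every successor {d}.
    At d: s is true, ◇q ∨ q is true, so s ∧ (◇q ∨ q) is true.
      At d: ◇q is true, q is true, so ◇q ∨ q is true.
So □(s ∧ (◇q ∨ q)) is true at e.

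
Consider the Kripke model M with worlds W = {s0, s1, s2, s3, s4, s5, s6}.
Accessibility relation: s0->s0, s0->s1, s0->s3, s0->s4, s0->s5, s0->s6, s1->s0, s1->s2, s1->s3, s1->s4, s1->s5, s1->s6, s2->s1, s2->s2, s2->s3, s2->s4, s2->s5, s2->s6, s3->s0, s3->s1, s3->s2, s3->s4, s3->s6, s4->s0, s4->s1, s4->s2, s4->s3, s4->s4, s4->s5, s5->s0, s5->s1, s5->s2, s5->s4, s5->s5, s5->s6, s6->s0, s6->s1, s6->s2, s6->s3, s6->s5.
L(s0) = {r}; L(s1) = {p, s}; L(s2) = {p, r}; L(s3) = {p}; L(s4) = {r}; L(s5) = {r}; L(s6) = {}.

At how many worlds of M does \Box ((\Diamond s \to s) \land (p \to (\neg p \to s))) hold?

Let φ = \Box ((\Diamond s \to s) \land (p \to (\neg p \to s))). Evaluate φ at each world:
  s0 (successors {s0, s1, s3, s4, s5, s6}): φ is false.
  s1 (successors {s0, s2, s3, s4, s5, s6}): φ is false.
  s2 (successors {s1, s2, s3, s4, s5, s6}): φ is false.
  s3 (successors {s0, s1, s2, s4, s6}): φ is false.
  s4 (successors {s0, s1, s2, s3, s4, s5}): φ is false.
  s5 (successors {s0, s1, s2, s4, s5, s6}): φ is false.
  s6 (successors {s0, s1, s2, s3, s5}): φ is false.
For instance, at s0:
  At s0: \Box ((\Diamond s \to s) \land (p \to (\neg p \to s))) requires (\Diamond s \to s) \land (p \to (\neg p \to s)) at every successor {s0, s1, s3, s4, s5, s6}.
    (\Diamond s \to s) \land (p \to (\neg p \to s)) fails at s0, so \Box ((\Diamond s \to s) \land (p \to (\neg p \to s))) is false at s0.
      At s0: \Diamond s \to s is false, p \to (\neg p \to s) is true, so (\Diamond s \to s) \land (p \to (\neg p \to s)) is false.
Satisfying worlds: none.

0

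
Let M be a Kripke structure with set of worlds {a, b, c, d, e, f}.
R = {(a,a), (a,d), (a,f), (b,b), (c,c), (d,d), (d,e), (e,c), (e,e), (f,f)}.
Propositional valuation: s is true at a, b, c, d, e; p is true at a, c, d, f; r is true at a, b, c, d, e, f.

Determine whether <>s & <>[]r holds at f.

At f: <>s is false, <>[]r is true, so <>s & <>[]r is false.
  At f: <>s requires s at some successor in {f}.
    At f: s is false.
  So <>s is false at f.
  At f: <>[]r requires []r at some successor in {f}.
    []r holds at f, so <>[]r is true at f.
      At f: []r requires r at every successor {f}.
        At f: r is true.
      So []r is true at f.

No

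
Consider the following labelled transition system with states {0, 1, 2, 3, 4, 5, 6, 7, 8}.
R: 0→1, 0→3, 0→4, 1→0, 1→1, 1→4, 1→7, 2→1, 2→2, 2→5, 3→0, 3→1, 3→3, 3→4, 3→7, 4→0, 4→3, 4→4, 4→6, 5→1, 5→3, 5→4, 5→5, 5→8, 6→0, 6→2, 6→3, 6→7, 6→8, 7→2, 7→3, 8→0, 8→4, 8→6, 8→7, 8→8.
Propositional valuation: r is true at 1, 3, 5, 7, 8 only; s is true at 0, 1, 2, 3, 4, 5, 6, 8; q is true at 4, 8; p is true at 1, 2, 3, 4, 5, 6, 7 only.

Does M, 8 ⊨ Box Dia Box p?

No

At 8: Box Dia Box p requires Dia Box p at every successor {0, 4, 6, 7, 8}.
  Dia Box p fails at 0, so Box Dia Box p is false at 8.
    At 0: Dia Box p requires Box p at some successor in {1, 3, 4}.
      At 1: Box p is false.
      At 3: Box p is false.
      At 4: Box p is false.
    So Dia Box p is false at 0.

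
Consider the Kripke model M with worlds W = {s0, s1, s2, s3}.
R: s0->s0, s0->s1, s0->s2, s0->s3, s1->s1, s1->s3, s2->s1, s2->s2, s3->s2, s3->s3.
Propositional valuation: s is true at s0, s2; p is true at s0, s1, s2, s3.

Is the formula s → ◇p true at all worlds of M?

Yes

Let φ = s → ◇p. Evaluate φ at each world:
  s0 (successors {s0, s1, s2, s3}): φ is true.
  s1 (successors {s1, s3}): φ is true.
  s2 (successors {s1, s2}): φ is true.
  s3 (successors {s2, s3}): φ is true.
For instance, at s3:
  At s3: s is false, ◇p is true, so s → ◇p is true.
    At s3: ◇p requires p at some successor in {s2, s3}.
      p holds at s2, so ◇p is true at s3.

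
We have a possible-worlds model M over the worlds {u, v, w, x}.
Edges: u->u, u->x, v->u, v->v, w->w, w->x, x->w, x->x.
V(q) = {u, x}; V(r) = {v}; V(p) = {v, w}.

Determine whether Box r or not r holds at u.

Recall that Box ψ holds at a world iff ψ holds at every accessible world, and Dia ψ holds iff ψ holds at some accessible world.
At u: Box r is false, not r is true, so Box r or not r is true.
  At u: Box r requires r at every successor {u, x}.
    r fails at u, so Box r is false at u.

Yes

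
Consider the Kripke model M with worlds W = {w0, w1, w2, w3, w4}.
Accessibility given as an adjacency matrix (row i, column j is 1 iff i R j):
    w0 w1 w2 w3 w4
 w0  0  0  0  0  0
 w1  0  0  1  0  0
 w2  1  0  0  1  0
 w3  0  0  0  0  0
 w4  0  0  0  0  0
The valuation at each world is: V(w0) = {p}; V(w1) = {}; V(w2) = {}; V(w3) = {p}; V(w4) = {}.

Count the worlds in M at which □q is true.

3

Let φ = □q. Evaluate φ at each world:
  w0 (successors ∅): φ is true.
  w1 (successors {w2}): φ is false.
  w2 (successors {w0, w3}): φ is false.
  w3 (successors ∅): φ is true.
  w4 (successors ∅): φ is true.
For instance, at w1:
  At w1: □q requires q at every successor {w2}.
    q fails at w2, so □q is false at w1.
Satisfying worlds: {w0, w3, w4}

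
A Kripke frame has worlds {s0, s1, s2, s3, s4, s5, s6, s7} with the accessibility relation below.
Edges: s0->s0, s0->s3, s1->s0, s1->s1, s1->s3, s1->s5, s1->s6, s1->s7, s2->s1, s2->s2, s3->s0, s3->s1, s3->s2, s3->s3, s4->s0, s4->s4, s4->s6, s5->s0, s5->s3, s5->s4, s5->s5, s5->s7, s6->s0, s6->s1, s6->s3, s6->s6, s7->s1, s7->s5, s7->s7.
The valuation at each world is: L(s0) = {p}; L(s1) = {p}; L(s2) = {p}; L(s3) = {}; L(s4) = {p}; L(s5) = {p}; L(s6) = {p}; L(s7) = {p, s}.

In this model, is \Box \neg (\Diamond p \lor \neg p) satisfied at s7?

At s7: \Box \neg (\Diamond p \lor \neg p) requires \neg (\Diamond p \lor \neg p) at every successor {s1, s5, s7}.
  \neg (\Diamond p \lor \neg p) fails at s1, so \Box \neg (\Diamond p \lor \neg p) is false at s7.
    At s1: \Diamond p \lor \neg p is true, so \neg (\Diamond p \lor \neg p) is false.
      At s1: \Diamond p is true, \neg p is false, so \Diamond p \lor \neg p is true.

No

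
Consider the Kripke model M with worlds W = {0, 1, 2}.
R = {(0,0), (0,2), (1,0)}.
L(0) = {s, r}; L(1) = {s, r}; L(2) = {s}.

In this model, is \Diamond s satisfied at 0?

At 0: \Diamond s requires s at some successor in {0, 2}.
  s holds at 0, so \Diamond s is true at 0.

Yes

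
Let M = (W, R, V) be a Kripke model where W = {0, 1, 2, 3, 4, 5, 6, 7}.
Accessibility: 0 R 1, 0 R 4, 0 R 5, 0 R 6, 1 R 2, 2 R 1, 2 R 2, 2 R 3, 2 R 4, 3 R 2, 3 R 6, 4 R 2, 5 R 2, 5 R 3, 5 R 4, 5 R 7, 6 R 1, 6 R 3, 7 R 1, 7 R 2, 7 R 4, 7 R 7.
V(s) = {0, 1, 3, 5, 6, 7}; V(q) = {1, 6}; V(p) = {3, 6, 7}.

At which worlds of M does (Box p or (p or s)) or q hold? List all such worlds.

0, 1, 3, 5, 6, 7

Let φ = (Box p or (p or s)) or q. Evaluate φ at each world:
  0 (successors {1, 4, 5, 6}): φ is true.
  1 (successors {2}): φ is true.
  2 (successors {1, 2, 3, 4}): φ is false.
  3 (successors {2, 6}): φ is true.
  4 (successors {2}): φ is false.
  5 (successors {2, 3, 4, 7}): φ is true.
  6 (successors {1, 3}): φ is true.
  7 (successors {1, 2, 4, 7}): φ is true.
For instance, at 3:
  At 3: Box p or (p or s) is true, q is false, so (Box p or (p or s)) or q is true.
    At 3: Box p is false, p or s is true, so Box p or (p or s) is true.
      At 3: Box p requires p at every successor {2, 6}.
        p fails at 2, so Box p is false at 3.
Satisfying worlds: {0, 1, 3, 5, 6, 7}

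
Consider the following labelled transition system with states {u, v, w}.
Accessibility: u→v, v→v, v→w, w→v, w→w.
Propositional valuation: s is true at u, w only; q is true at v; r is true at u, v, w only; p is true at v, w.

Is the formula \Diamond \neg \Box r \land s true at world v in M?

No

At v: \Diamond \neg \Box r is false, s is false, so \Diamond \neg \Box r \land s is false.
  At v: \Diamond \neg \Box r requires \neg \Box r at some successor in {v, w}.
    At v: \neg \Box r is false.
    At w: \neg \Box r is false.
  So \Diamond \neg \Box r is false at v.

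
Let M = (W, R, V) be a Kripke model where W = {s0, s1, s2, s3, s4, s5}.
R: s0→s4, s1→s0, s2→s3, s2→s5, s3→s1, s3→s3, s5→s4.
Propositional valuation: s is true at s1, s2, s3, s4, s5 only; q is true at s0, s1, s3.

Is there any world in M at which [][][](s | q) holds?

Let φ = [][][](s | q). Evaluate φ at each world:
  s0 (successors {s4}): φ is true.
  s1 (successors {s0}): φ is true.
  s2 (successors {s3, s5}): φ is true.
  s3 (successors {s1, s3}): φ is true.
  s4 (successors ∅): φ is true.
  s5 (successors {s4}): φ is true.
Detail at s0 (witness):
  At s0: [][][](s | q) requires [][](s | q) at every successor {s4}.
      At s4: no accessible worlds, so [][](s | q) holds vacuously.
  So [][][](s | q) is true at s0.

Yes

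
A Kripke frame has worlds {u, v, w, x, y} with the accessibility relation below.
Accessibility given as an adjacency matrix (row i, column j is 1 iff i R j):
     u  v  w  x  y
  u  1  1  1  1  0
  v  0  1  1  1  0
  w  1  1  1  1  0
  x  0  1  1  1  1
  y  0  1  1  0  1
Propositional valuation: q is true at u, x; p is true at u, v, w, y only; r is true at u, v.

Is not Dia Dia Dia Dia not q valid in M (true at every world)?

Let φ = not Dia Dia Dia Dia not q. Evaluate φ at each world:
  u (successors {u, v, w, x}): φ is false.
  v (successors {v, w, x}): φ is false.
  w (successors {u, v, w, x}): φ is false.
  x (successors {v, w, x, y}): φ is false.
  y (successors {v, w, y}): φ is false.
Detail at u (counterexample):
  At u: Dia Dia Dia Dia not q is true, so not Dia Dia Dia Dia not q is false.
    At u: Dia Dia Dia Dia not q requires Dia Dia Dia not q at some successor in {u, v, w, x}.
      Dia Dia Dia not q holds at u, so Dia Dia Dia Dia not q is true at u.

No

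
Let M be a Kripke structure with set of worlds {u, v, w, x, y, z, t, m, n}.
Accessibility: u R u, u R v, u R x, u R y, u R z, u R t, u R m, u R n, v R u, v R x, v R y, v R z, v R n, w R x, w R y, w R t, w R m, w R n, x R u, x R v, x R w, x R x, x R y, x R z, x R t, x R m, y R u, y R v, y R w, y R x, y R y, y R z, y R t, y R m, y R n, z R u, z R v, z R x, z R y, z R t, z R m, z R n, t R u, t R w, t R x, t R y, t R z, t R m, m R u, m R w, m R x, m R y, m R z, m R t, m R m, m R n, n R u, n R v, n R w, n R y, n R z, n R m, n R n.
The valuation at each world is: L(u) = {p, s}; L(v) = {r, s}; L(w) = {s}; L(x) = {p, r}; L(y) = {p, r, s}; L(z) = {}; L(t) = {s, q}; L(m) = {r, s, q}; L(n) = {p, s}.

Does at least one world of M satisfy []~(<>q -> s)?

No

Let φ = []~(<>q -> s). Evaluate φ at each world:
  u (successors {u, v, x, y, z, t, m, n}): φ is false.
  v (successors {u, x, y, z, n}): φ is false.
  w (successors {x, y, t, m, n}): φ is false.
  x (successors {u, v, w, x, y, z, t, m}): φ is false.
  y (successors {u, v, w, x, y, z, t, m, n}): φ is false.
  z (successors {u, v, x, y, t, m, n}): φ is false.
  t (successors {u, w, x, y, z, m}): φ is false.
  m (successors {u, w, x, y, z, t, m, n}): φ is false.
  n (successors {u, v, w, y, z, m, n}): φ is false.
For instance, at v:
  At v: []~(<>q -> s) requires ~(<>q -> s) at every successor {u, x, y, z, n}.
    ~(<>q -> s) fails at u, so []~(<>q -> s) is false at v.
      At u: <>q -> s is true, so ~(<>q -> s) is false.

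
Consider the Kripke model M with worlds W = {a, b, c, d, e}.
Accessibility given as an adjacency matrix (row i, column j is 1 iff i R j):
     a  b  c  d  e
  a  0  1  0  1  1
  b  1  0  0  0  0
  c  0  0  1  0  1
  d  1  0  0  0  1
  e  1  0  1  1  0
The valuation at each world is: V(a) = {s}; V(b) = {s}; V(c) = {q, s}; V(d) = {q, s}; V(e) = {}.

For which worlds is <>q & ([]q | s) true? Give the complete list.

Let φ = <>q & ([]q | s). Evaluate φ at each world:
  a (successors {b, d, e}): φ is true.
  b (successors {a}): φ is false.
  c (successors {c, e}): φ is true.
  d (successors {a, e}): φ is false.
  e (successors {a, c, d}): φ is false.
For instance, at c:
  At c: <>q is true, []q | s is true, so <>q & ([]q | s) is true.
    At c: <>q requires q at some successor in {c, e}.
      q holds at c, so <>q is true at c.
    At c: []q is false, s is true, so []q | s is true.
      At c: []q requires q at every successor {c, e}.
        q fails at e, so []q is false at c.
Satisfying worlds: {a, c}

a, c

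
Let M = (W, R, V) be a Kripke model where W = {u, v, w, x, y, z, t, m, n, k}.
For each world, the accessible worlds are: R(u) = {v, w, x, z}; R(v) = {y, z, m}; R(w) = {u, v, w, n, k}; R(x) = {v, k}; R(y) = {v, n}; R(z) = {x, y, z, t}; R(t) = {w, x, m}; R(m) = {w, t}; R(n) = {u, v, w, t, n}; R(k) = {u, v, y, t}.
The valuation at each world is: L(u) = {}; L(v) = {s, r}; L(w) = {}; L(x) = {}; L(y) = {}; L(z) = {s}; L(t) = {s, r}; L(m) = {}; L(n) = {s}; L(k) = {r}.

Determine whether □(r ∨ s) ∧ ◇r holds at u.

No

At u: □(r ∨ s) is false, ◇r is true, so □(r ∨ s) ∧ ◇r is false.
  At u: □(r ∨ s) requires r ∨ s at every successor {v, w, x, z}.
    r ∨ s fails at w, so □(r ∨ s) is false at u.
  At u: ◇r requires r at some successor in {v, w, x, z}.
    r holds at v, so ◇r is true at u.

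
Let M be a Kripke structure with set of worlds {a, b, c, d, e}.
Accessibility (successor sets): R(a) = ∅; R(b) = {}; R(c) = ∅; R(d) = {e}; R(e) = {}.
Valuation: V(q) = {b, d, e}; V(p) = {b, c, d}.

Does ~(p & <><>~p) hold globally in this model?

Recall that <>ψ holds at a world iff ψ holds at some accessible world.
Let φ = ~(p & <><>~p). Evaluate φ at each world:
  a (successors ∅): φ is true.
  b (successors ∅): φ is true.
  c (successors ∅): φ is true.
  d (successors {e}): φ is true.
  e (successors ∅): φ is true.
For instance, at d:
  At d: p & <><>~p is false, so ~(p & <><>~p) is true.
    At d: p is true, <><>~p is false, so p & <><>~p is false.
      At d: <><>~p requires <>~p at some successor in {e}.
        At e: <>~p is false.
      So <><>~p is false at d.

Yes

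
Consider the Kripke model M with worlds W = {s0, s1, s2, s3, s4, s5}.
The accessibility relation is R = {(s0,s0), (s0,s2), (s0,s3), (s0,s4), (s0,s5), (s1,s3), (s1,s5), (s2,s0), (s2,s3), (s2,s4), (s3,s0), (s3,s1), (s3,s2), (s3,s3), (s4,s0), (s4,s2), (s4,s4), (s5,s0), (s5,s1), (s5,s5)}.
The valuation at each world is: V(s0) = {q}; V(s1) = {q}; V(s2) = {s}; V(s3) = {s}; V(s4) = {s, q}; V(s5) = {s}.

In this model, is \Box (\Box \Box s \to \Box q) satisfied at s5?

Recall that \Box ψ holds at a world iff ψ holds at every accessible world, and \Diamond ψ holds iff ψ holds at some accessible world.
At s5: \Box (\Box \Box s \to \Box q) requires \Box \Box s \to \Box q at every successor {s0, s1, s5}.
    At s0: \Box \Box s is false, \Box q is false, so \Box \Box s \to \Box q is true.
      At s0: \Box \Box s requires \Box s at every successor {s0, s2, s3, s4, s5}.
        \Box s fails at s0, so \Box \Box s is false at s0.
      At s0: \Box q requires q at every successor {s0, s2, s3, s4, s5}.
        q fails at s2, so \Box q is false at s0.
    At s1: \Box \Box s is false, \Box q is false, so \Box \Box s \to \Box q is true.
      At s1: \Box \Box s requires \Box s at every successor {s3, s5}.
        \Box s fails at s3, so \Box \Box s is false at s1.
      At s1: \Box q requires q at every successor {s3, s5}.
        q fails at s3, so \Box q is false at s1.
    At s5: \Box \Box s is false, \Box q is false, so \Box \Box s \to \Box q is true.
      At s5: \Box \Box s requires \Box s at every successor {s0, s1, s5}.
        \Box s fails at s0, so \Box \Box s is false at s5.
      At s5: \Box q requires q at every successor {s0, s1, s5}.
        q fails at s5, so \Box q is false at s5.
So \Box (\Box \Box s \to \Box q) is true at s5.

Yes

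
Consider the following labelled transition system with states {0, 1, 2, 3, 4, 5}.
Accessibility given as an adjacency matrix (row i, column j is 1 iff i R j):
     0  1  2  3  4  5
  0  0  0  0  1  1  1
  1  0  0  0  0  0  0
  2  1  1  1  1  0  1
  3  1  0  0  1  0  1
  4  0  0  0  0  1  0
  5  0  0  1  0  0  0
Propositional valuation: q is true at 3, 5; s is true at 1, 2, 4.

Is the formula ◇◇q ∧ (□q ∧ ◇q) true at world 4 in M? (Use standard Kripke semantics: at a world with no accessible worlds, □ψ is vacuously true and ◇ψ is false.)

Recall that □ψ holds at a world iff ψ holds at every accessible world, and ◇ψ holds iff ψ holds at some accessible world.
At 4: ◇◇q is false, □q ∧ ◇q is false, so ◇◇q ∧ (□q ∧ ◇q) is false.
  At 4: ◇◇q requires ◇q at some successor in {4}.
    At 4: ◇q is false.
  So ◇◇q is false at 4.
  At 4: □q is false, ◇q is false, so □q ∧ ◇q is false.
    At 4: □q requires q at every successor {4}.
      q fails at 4, so □q is false at 4.
    At 4: ◇q requires q at some successor in {4}.
      At 4: q is false.
    So ◇q is false at 4.

No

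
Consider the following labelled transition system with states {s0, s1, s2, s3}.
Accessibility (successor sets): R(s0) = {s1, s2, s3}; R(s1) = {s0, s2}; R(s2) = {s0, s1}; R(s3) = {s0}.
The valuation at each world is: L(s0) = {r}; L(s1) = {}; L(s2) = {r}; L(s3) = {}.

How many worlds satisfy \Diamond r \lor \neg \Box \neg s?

Let φ = \Diamond r \lor \neg \Box \neg s. Evaluate φ at each world:
  s0 (successors {s1, s2, s3}): φ is true.
  s1 (successors {s0, s2}): φ is true.
  s2 (successors {s0, s1}): φ is true.
  s3 (successors {s0}): φ is true.
For instance, at s3:
  At s3: \Diamond r is true, \neg \Box \neg s is false, so \Diamond r \lor \neg \Box \neg s is true.
    At s3: \Diamond r requires r at some successor in {s0}.
      r holds at s0, so \Diamond r is true at s3.
    At s3: \Box \neg s is true, so \neg \Box \neg s is false.
      At s3: \Box \neg s requires \neg s at every successor {s0}.
        At s0: \neg s is true.
      So \Box \neg s is true at s3.
Satisfying worlds: {s0, s1, s2, s3}

4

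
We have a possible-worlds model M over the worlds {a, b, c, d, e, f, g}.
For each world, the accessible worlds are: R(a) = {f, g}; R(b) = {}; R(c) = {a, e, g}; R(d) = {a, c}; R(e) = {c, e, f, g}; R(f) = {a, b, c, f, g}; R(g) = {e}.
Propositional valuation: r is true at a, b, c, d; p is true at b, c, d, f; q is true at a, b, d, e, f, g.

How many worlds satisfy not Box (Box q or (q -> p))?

3

Let φ = not Box (Box q or (q -> p)). Evaluate φ at each world:
  a (successors {f, g}): φ is false.
  b (successors ∅): φ is false.
  c (successors {a, e, g}): φ is true.
  d (successors {a, c}): φ is false.
  e (successors {c, e, f, g}): φ is true.
  f (successors {a, b, c, f, g}): φ is false.
  g (successors {e}): φ is true.
For instance, at c:
  At c: Box (Box q or (q -> p)) is false, so not Box (Box q or (q -> p)) is true.
    At c: Box (Box q or (q -> p)) requires Box q or (q -> p) at every successor {a, e, g}.
      Box q or (q -> p) fails at e, so Box (Box q or (q -> p)) is false at c.
Satisfying worlds: {c, e, g}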